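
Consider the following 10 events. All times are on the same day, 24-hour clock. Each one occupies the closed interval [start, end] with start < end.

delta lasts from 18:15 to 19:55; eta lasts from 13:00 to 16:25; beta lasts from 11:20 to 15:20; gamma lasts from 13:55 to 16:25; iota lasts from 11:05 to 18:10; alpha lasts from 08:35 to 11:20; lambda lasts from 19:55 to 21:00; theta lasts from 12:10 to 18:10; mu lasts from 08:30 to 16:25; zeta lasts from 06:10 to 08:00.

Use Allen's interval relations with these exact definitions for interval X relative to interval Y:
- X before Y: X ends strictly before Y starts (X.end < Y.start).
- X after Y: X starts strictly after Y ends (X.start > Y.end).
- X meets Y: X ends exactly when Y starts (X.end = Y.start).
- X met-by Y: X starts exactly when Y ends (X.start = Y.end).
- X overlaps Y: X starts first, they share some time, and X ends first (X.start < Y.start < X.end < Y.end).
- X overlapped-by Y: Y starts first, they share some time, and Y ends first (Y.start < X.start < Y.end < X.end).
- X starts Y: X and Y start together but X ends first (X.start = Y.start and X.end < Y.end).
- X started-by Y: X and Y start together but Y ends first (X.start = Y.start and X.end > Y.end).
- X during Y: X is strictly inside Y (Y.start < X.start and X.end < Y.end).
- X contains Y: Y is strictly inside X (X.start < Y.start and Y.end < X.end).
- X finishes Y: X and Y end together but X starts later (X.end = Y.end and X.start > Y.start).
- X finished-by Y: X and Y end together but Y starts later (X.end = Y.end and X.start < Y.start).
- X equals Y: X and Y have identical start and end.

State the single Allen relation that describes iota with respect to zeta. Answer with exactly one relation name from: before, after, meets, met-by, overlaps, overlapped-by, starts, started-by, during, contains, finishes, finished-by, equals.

iota = [11:05, 18:10]; zeta = [06:10, 08:00].
Compare endpoints: iota.start > zeta.start, iota.start > zeta.end, iota.end > zeta.start, iota.end > zeta.end.
That pattern is 'after'.

after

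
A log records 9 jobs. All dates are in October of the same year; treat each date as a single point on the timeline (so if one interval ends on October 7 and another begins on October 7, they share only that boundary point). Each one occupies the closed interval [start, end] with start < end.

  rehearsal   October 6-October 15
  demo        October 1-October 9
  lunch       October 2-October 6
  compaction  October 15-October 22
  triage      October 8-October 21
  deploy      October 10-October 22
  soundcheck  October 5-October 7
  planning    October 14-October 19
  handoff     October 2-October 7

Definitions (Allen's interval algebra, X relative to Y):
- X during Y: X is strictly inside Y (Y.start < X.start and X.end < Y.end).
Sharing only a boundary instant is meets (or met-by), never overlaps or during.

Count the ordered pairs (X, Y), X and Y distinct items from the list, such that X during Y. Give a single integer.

Checking all 72 ordered pairs for relation 'during'; matching pairs in alphabetical order:
(handoff, demo): handoff during demo ✓
(lunch, demo): lunch during demo ✓
(planning, deploy): planning during deploy ✓
(planning, triage): planning during triage ✓
(soundcheck, demo): soundcheck during demo ✓
Count: 5.

5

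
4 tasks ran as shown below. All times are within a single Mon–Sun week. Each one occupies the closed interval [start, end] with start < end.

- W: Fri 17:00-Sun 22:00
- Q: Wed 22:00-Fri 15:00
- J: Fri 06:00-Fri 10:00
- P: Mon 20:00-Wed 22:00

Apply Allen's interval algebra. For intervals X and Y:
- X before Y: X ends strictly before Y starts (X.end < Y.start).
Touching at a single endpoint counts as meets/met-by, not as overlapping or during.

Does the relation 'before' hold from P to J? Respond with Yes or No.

Yes

P = [Mon 20:00, Wed 22:00], J = [Fri 06:00, Fri 10:00].
Actual relation of P to J: before.
Asked whether 'before' holds → Yes.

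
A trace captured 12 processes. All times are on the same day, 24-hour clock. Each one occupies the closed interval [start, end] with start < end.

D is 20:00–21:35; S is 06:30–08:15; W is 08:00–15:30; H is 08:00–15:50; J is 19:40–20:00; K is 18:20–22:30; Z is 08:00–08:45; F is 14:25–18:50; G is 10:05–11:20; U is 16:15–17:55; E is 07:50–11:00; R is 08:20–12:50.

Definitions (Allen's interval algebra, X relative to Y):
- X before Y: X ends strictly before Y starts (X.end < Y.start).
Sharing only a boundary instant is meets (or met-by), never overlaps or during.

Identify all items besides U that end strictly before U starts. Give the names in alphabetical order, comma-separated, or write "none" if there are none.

E, G, H, R, S, W, Z

Target U = [16:15, 17:55].
D [20:00, 21:35] → after → no.
E [07:50, 11:00] → before → yes.
F [14:25, 18:50] → contains → no.
G [10:05, 11:20] → before → yes.
H [08:00, 15:50] → before → yes.
J [19:40, 20:00] → after → no.
K [18:20, 22:30] → after → no.
R [08:20, 12:50] → before → yes.
S [06:30, 08:15] → before → yes.
W [08:00, 15:30] → before → yes.
Z [08:00, 08:45] → before → yes.
Result: E, G, H, R, S, W, Z.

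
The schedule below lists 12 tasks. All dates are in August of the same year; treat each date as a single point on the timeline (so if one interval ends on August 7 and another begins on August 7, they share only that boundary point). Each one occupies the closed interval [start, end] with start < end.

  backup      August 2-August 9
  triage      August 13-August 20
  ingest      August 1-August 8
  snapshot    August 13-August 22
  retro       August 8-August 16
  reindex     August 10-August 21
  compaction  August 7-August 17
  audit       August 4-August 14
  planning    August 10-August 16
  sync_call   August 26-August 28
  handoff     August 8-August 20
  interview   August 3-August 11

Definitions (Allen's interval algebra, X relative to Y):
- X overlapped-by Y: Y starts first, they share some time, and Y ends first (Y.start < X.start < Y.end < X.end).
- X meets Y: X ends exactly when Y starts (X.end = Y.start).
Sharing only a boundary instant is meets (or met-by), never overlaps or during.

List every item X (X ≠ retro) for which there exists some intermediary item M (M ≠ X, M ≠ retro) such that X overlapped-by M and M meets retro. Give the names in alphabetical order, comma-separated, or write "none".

Target retro = [August 8, August 16].
Intermediaries M with M meets retro: ingest.
Via ingest — items with X overlapped-by ingest: audit, backup, compaction, interview.
Union: audit, backup, compaction, interview.

audit, backup, compaction, interview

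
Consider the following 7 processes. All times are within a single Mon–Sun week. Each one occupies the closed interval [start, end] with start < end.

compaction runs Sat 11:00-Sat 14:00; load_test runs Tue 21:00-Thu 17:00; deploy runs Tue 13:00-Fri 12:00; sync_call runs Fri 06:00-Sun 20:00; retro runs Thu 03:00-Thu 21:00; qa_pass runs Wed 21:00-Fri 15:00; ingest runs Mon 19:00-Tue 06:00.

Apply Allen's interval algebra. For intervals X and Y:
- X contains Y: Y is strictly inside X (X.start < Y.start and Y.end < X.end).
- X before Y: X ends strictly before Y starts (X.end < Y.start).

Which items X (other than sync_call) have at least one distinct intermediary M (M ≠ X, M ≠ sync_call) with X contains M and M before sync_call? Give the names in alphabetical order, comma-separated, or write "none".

deploy, qa_pass

Target sync_call = [Fri 06:00, Sun 20:00].
Intermediaries M with M before sync_call: ingest, load_test, retro.
Via ingest — items with X contains ingest: none.
Via load_test — items with X contains load_test: deploy.
Via retro — items with X contains retro: deploy, qa_pass.
Union: deploy, qa_pass.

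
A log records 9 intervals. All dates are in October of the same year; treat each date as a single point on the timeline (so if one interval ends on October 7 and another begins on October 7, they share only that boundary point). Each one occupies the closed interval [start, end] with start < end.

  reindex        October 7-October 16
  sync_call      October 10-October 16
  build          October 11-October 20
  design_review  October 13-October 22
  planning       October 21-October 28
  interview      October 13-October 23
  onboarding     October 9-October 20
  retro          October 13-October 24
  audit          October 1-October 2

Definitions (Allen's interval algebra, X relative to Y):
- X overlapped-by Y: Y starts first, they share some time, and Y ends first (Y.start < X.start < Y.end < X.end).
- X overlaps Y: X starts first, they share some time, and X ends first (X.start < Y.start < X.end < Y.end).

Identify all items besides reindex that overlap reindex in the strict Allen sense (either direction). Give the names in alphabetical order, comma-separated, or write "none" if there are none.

build, design_review, interview, onboarding, retro

Target reindex = [October 7, October 16].
audit [October 1, October 2] → before → no.
build [October 11, October 20] → overlapped-by → yes.
design_review [October 13, October 22] → overlapped-by → yes.
interview [October 13, October 23] → overlapped-by → yes.
onboarding [October 9, October 20] → overlapped-by → yes.
planning [October 21, October 28] → after → no.
retro [October 13, October 24] → overlapped-by → yes.
sync_call [October 10, October 16] → finishes → no.
Result: build, design_review, interview, onboarding, retro.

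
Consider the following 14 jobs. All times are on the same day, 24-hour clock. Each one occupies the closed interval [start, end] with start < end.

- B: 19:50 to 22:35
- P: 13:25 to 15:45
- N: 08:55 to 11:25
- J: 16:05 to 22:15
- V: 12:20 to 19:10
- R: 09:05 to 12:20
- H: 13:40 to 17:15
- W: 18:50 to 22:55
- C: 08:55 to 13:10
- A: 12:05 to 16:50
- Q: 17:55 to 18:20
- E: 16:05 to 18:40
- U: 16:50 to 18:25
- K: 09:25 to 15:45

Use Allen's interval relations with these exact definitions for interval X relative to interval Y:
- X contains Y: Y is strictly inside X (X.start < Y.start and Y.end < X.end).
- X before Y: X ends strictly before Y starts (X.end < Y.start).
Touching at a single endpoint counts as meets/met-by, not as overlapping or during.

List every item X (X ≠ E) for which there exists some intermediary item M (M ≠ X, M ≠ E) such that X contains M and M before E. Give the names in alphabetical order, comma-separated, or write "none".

A, C, V

Target E = [16:05, 18:40].
Intermediaries M with M before E: C, K, N, P, R.
Via C — items with X contains C: none.
Via K — items with X contains K: none.
Via N — items with X contains N: none.
Via P — items with X contains P: A, V.
Via R — items with X contains R: C.
Union: A, C, V.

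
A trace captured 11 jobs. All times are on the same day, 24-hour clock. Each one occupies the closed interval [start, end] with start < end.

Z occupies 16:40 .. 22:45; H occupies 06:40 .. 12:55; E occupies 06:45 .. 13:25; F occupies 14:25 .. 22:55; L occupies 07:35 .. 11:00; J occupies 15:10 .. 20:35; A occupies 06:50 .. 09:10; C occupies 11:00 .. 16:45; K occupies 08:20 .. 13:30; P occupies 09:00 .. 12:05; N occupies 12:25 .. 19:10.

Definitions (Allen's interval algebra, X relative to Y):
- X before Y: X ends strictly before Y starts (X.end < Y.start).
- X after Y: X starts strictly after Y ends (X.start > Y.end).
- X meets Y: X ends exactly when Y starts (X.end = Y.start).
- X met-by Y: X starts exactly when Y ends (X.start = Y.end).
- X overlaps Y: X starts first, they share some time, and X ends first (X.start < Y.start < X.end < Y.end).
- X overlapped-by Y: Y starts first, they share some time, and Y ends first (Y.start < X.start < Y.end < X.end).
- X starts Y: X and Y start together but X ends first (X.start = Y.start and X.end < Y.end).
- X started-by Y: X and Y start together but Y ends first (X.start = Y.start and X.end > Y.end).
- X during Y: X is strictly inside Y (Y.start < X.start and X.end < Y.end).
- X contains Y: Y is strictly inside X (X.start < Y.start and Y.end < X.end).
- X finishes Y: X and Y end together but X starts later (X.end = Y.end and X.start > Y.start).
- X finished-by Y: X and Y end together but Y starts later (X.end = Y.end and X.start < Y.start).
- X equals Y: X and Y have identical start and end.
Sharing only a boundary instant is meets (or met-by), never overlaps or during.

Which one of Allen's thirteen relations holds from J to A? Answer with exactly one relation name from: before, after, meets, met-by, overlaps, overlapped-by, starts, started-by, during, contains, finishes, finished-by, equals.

after

J = [15:10, 20:35]; A = [06:50, 09:10].
Compare endpoints: J.start > A.start, J.start > A.end, J.end > A.start, J.end > A.end.
That pattern is 'after'.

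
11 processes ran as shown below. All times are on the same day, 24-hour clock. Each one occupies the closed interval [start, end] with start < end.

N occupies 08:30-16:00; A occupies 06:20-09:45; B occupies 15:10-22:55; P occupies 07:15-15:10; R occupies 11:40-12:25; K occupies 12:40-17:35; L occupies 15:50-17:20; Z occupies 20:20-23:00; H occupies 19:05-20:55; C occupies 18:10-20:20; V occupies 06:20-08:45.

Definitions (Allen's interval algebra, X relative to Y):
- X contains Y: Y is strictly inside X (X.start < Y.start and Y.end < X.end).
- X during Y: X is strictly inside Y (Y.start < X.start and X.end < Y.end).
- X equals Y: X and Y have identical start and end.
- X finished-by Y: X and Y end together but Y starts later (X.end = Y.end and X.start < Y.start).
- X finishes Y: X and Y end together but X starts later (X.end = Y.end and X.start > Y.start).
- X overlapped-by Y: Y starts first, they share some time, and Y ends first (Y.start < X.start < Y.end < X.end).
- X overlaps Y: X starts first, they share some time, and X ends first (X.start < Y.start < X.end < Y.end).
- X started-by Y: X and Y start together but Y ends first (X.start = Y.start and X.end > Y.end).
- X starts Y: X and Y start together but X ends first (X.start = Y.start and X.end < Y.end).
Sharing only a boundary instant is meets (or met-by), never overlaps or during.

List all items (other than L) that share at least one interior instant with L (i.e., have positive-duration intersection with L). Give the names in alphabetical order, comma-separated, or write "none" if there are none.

B, K, N

Target L = [15:50, 17:20].
A [06:20, 09:45] → before → no.
B [15:10, 22:55] → contains → yes.
C [18:10, 20:20] → after → no.
H [19:05, 20:55] → after → no.
K [12:40, 17:35] → contains → yes.
N [08:30, 16:00] → overlaps → yes.
P [07:15, 15:10] → before → no.
R [11:40, 12:25] → before → no.
V [06:20, 08:45] → before → no.
Z [20:20, 23:00] → after → no.
Result: B, K, N.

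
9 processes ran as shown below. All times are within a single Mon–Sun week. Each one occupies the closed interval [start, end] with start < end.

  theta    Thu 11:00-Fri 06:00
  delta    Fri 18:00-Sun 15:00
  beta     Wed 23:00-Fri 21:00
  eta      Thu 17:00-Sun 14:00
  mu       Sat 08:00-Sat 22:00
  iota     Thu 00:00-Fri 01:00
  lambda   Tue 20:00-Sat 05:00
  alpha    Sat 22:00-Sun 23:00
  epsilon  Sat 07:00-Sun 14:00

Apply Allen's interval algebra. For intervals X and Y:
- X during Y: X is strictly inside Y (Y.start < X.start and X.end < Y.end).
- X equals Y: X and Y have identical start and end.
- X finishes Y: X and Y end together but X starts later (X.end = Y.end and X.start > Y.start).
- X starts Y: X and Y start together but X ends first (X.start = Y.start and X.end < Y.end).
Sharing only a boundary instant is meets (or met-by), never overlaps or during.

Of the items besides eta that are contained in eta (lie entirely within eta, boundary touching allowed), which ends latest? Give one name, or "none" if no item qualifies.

Target eta = [Thu 17:00, Sun 14:00].
alpha [Sat 22:00, Sun 23:00] → overlapped-by → excluded.
beta [Wed 23:00, Fri 21:00] → overlaps → excluded.
delta [Fri 18:00, Sun 15:00] → overlapped-by → excluded.
epsilon [Sat 07:00, Sun 14:00] → finishes → candidate.
iota [Thu 00:00, Fri 01:00] → overlaps → excluded.
lambda [Tue 20:00, Sat 05:00] → overlaps → excluded.
mu [Sat 08:00, Sat 22:00] → during → candidate.
theta [Thu 11:00, Fri 06:00] → overlaps → excluded.
Among candidates, latest end is Sun 14:00 → epsilon.

epsilon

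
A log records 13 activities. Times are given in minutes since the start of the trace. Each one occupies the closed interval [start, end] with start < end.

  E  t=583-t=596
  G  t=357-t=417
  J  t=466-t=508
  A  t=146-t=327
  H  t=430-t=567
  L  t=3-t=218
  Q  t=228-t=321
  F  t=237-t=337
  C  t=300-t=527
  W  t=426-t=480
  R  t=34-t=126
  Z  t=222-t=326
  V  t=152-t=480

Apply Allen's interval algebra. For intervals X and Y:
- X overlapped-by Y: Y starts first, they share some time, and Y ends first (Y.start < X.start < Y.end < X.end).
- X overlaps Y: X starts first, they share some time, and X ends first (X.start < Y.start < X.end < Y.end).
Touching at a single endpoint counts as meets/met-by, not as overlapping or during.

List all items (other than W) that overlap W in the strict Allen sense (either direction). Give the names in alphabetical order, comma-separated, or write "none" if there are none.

H, J

Target W = [t=426, t=480].
A [t=146, t=327] → before → no.
C [t=300, t=527] → contains → no.
E [t=583, t=596] → after → no.
F [t=237, t=337] → before → no.
G [t=357, t=417] → before → no.
H [t=430, t=567] → overlapped-by → yes.
J [t=466, t=508] → overlapped-by → yes.
L [t=3, t=218] → before → no.
Q [t=228, t=321] → before → no.
R [t=34, t=126] → before → no.
V [t=152, t=480] → finished-by → no.
Z [t=222, t=326] → before → no.
Result: H, J.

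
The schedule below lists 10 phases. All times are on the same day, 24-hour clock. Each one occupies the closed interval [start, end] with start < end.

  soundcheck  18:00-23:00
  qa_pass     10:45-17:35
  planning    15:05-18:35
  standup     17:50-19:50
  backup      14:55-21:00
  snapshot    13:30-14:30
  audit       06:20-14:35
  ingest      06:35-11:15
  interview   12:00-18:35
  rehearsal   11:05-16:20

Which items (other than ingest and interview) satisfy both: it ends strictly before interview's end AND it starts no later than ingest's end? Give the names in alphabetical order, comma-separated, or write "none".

audit, qa_pass, rehearsal

Conditions: its end is strictly before interview's end (X.end < 18:35) AND its start is no later than ingest's end (X.start <= 11:15).
audit: end 14:35 < 18:35? ✓; start 06:20 <= 11:15? ✓ → yes.
backup: end 21:00 < 18:35? ✗; start 14:55 <= 11:15? ✗ → no.
planning: end 18:35 < 18:35? ✗; start 15:05 <= 11:15? ✗ → no.
qa_pass: end 17:35 < 18:35? ✓; start 10:45 <= 11:15? ✓ → yes.
rehearsal: end 16:20 < 18:35? ✓; start 11:05 <= 11:15? ✓ → yes.
snapshot: end 14:30 < 18:35? ✓; start 13:30 <= 11:15? ✗ → no.
soundcheck: end 23:00 < 18:35? ✗; start 18:00 <= 11:15? ✗ → no.
standup: end 19:50 < 18:35? ✗; start 17:50 <= 11:15? ✗ → no.
Result: audit, qa_pass, rehearsal.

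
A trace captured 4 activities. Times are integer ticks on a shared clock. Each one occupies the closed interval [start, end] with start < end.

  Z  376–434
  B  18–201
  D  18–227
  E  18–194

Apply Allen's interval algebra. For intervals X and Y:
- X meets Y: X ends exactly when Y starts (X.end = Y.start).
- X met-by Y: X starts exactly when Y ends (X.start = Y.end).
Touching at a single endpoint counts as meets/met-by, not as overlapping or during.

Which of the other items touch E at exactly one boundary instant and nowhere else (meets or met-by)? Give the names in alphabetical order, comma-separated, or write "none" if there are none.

Target E = [18, 194].
B [18, 201] → started-by → no.
D [18, 227] → started-by → no.
Z [376, 434] → after → no.
Result: none.

none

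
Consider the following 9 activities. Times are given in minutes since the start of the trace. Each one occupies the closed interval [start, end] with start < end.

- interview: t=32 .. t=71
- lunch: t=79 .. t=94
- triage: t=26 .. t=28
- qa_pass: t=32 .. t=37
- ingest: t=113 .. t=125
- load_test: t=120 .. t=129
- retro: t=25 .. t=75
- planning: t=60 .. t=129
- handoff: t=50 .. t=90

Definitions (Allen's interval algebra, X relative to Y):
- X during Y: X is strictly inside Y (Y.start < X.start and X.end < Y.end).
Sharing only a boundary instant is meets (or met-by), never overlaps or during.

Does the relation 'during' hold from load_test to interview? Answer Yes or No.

load_test = [t=120, t=129], interview = [t=32, t=71].
Actual relation of load_test to interview: after.
Asked whether 'during' holds → No.

No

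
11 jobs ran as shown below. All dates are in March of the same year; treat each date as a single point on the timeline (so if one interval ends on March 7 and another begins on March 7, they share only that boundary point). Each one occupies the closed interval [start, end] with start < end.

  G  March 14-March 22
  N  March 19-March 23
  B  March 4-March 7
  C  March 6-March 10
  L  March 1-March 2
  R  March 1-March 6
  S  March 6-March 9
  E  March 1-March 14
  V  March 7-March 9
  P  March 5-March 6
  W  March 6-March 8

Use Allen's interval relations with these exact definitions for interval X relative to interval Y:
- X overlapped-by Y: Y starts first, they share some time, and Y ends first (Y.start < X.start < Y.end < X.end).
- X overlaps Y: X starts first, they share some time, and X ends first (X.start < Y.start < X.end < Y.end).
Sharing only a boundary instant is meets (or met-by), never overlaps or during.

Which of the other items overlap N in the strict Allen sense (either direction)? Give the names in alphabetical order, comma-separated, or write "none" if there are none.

Target N = [March 19, March 23].
B [March 4, March 7] → before → no.
C [March 6, March 10] → before → no.
E [March 1, March 14] → before → no.
G [March 14, March 22] → overlaps → yes.
L [March 1, March 2] → before → no.
P [March 5, March 6] → before → no.
R [March 1, March 6] → before → no.
S [March 6, March 9] → before → no.
V [March 7, March 9] → before → no.
W [March 6, March 8] → before → no.
Result: G.

G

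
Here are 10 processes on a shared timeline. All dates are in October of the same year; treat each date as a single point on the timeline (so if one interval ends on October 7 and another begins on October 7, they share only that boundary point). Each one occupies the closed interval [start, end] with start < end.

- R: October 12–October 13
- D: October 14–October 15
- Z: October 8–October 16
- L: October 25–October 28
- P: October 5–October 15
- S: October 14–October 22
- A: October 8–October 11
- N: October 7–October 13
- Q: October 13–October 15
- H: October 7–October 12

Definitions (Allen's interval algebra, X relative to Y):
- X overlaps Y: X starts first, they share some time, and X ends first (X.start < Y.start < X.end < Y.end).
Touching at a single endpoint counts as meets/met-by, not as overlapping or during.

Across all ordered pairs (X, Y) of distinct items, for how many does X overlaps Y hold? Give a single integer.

6

Checking all 90 ordered pairs for relation 'overlaps'; matching pairs in alphabetical order:
(H, Z): H overlaps Z ✓
(N, Z): N overlaps Z ✓
(P, S): P overlaps S ✓
(P, Z): P overlaps Z ✓
(Q, S): Q overlaps S ✓
(Z, S): Z overlaps S ✓
Count: 6.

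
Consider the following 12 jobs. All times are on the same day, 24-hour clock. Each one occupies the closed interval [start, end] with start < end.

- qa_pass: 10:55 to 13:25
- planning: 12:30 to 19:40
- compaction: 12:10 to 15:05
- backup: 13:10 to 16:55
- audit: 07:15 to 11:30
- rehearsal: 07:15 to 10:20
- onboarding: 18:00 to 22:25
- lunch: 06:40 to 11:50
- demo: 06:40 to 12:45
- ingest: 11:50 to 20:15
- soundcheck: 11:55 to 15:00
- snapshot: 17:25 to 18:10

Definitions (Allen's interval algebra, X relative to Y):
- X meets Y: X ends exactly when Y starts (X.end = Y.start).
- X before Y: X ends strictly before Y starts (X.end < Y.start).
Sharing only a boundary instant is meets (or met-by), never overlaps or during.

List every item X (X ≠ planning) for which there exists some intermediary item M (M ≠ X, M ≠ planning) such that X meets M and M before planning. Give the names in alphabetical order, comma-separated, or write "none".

none

Target planning = [12:30, 19:40].
Intermediaries M with M before planning: audit, lunch, rehearsal.
Via audit — items with X meets audit: none.
Via lunch — items with X meets lunch: none.
Via rehearsal — items with X meets rehearsal: none.
Union: none.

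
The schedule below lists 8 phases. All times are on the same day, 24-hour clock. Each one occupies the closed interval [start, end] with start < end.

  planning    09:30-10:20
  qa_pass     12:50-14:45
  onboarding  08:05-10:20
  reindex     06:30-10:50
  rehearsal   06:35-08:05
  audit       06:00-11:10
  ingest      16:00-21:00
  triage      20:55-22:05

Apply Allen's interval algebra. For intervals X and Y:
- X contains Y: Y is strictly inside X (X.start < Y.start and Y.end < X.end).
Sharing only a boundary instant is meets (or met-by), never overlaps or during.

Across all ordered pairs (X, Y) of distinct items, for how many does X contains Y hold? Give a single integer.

Checking all 56 ordered pairs for relation 'contains'; matching pairs in alphabetical order:
(audit, onboarding): audit contains onboarding ✓
(audit, planning): audit contains planning ✓
(audit, rehearsal): audit contains rehearsal ✓
(audit, reindex): audit contains reindex ✓
(reindex, onboarding): reindex contains onboarding ✓
(reindex, planning): reindex contains planning ✓
(reindex, rehearsal): reindex contains rehearsal ✓
Count: 7.

7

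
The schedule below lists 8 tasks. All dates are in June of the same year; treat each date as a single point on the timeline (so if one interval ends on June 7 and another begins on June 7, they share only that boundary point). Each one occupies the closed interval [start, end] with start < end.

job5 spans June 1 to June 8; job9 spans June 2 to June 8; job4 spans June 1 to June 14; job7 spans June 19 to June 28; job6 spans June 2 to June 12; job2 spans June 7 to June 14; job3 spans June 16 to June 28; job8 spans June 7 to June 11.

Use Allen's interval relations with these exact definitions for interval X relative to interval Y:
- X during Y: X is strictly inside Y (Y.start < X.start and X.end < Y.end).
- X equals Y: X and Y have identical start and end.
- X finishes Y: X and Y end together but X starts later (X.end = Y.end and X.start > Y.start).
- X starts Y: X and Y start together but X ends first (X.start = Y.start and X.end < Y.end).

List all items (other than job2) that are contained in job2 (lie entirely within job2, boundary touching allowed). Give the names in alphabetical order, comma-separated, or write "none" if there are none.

job8

Target job2 = [June 7, June 14].
job3 [June 16, June 28] → after → no.
job4 [June 1, June 14] → finished-by → no.
job5 [June 1, June 8] → overlaps → no.
job6 [June 2, June 12] → overlaps → no.
job7 [June 19, June 28] → after → no.
job8 [June 7, June 11] → starts → yes.
job9 [June 2, June 8] → overlaps → no.
Result: job8.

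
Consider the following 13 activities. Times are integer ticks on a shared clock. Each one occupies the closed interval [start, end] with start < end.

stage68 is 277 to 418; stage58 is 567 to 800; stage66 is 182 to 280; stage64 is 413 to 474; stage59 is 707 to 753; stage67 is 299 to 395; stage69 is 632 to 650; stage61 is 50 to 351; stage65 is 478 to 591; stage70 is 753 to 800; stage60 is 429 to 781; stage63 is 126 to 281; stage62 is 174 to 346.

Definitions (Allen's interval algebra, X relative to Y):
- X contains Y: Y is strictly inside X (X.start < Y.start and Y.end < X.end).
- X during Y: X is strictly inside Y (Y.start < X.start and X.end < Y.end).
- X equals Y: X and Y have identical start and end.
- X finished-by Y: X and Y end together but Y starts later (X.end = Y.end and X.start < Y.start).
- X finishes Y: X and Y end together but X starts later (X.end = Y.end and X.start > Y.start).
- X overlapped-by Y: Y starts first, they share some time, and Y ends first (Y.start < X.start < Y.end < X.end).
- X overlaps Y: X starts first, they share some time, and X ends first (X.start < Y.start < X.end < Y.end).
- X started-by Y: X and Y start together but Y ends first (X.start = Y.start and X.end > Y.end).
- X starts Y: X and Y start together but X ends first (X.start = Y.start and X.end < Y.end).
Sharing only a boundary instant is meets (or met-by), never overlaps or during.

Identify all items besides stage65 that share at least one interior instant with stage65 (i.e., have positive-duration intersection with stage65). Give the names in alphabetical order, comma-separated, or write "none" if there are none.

Target stage65 = [478, 591].
stage58 [567, 800] → overlapped-by → yes.
stage59 [707, 753] → after → no.
stage60 [429, 781] → contains → yes.
stage61 [50, 351] → before → no.
stage62 [174, 346] → before → no.
stage63 [126, 281] → before → no.
stage64 [413, 474] → before → no.
stage66 [182, 280] → before → no.
stage67 [299, 395] → before → no.
stage68 [277, 418] → before → no.
stage69 [632, 650] → after → no.
stage70 [753, 800] → after → no.
Result: stage58, stage60.

stage58, stage60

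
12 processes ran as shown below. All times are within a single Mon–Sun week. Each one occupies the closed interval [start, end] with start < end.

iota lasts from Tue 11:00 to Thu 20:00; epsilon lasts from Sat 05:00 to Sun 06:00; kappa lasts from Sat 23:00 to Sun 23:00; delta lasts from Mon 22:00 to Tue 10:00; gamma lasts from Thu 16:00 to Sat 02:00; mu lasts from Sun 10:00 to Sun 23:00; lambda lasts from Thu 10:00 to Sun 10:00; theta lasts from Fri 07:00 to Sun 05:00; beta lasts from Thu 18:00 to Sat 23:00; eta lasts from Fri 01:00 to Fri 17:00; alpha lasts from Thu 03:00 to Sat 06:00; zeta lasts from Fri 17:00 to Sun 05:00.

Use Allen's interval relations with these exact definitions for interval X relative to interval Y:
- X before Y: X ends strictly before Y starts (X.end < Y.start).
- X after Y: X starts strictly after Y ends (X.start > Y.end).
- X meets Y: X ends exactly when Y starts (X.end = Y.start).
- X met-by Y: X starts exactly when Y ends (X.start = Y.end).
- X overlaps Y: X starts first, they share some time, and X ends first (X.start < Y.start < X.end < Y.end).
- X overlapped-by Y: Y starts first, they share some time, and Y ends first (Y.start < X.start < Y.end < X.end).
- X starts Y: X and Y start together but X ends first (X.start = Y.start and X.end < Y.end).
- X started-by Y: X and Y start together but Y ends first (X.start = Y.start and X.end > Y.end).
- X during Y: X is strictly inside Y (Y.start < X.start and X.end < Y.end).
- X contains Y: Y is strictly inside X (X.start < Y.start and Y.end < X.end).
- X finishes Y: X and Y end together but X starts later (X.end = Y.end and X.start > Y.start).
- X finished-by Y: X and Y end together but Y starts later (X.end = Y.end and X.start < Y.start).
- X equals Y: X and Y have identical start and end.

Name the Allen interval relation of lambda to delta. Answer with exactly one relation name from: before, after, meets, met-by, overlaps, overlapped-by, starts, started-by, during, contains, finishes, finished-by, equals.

lambda = [Thu 10:00, Sun 10:00]; delta = [Mon 22:00, Tue 10:00].
Compare endpoints: lambda.start > delta.start, lambda.start > delta.end, lambda.end > delta.start, lambda.end > delta.end.
That pattern is 'after'.

after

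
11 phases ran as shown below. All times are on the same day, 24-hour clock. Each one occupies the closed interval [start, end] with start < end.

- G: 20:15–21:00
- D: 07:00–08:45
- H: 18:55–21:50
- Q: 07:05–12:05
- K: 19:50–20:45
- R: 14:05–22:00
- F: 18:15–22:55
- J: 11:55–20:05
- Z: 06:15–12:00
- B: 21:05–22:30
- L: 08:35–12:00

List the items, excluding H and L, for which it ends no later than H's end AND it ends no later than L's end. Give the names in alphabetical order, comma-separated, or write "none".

D, Z

Conditions: its end is no later than H's end (X.end <= 21:50) AND its end is no later than L's end (X.end <= 12:00).
B: end 22:30 <= 21:50? ✗; end 22:30 <= 12:00? ✗ → no.
D: end 08:45 <= 21:50? ✓; end 08:45 <= 12:00? ✓ → yes.
F: end 22:55 <= 21:50? ✗; end 22:55 <= 12:00? ✗ → no.
G: end 21:00 <= 21:50? ✓; end 21:00 <= 12:00? ✗ → no.
J: end 20:05 <= 21:50? ✓; end 20:05 <= 12:00? ✗ → no.
K: end 20:45 <= 21:50? ✓; end 20:45 <= 12:00? ✗ → no.
Q: end 12:05 <= 21:50? ✓; end 12:05 <= 12:00? ✗ → no.
R: end 22:00 <= 21:50? ✗; end 22:00 <= 12:00? ✗ → no.
Z: end 12:00 <= 21:50? ✓; end 12:00 <= 12:00? ✓ → yes.
Result: D, Z.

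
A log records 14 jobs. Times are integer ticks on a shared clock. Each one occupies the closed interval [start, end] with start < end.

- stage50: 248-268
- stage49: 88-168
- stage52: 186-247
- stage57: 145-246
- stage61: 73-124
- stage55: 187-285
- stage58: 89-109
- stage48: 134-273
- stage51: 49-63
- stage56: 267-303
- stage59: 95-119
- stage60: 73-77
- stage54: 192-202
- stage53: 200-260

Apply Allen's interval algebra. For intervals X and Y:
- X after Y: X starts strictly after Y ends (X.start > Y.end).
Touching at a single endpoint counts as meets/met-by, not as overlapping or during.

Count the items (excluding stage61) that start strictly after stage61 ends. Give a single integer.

8

Target stage61 = [73, 124].
stage48 [134, 273] → after → counts.
stage49 [88, 168] → overlapped-by → no.
stage50 [248, 268] → after → counts.
stage51 [49, 63] → before → no.
stage52 [186, 247] → after → counts.
stage53 [200, 260] → after → counts.
stage54 [192, 202] → after → counts.
stage55 [187, 285] → after → counts.
stage56 [267, 303] → after → counts.
stage57 [145, 246] → after → counts.
stage58 [89, 109] → during → no.
stage59 [95, 119] → during → no.
stage60 [73, 77] → starts → no.
Total: 8.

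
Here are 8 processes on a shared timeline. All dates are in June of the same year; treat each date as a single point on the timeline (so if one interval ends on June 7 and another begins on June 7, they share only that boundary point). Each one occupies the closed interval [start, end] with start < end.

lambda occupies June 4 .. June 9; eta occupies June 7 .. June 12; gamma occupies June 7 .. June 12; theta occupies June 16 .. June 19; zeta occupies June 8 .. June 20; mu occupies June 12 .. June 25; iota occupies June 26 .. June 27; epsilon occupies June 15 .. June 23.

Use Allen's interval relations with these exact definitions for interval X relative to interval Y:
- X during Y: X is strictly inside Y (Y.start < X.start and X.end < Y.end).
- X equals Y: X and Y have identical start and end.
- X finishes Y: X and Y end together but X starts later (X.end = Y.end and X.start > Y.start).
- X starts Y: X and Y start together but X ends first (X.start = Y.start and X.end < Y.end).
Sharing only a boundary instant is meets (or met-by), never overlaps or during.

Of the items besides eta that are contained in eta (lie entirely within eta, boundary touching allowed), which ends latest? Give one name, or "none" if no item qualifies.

gamma

Target eta = [June 7, June 12].
epsilon [June 15, June 23] → after → excluded.
gamma [June 7, June 12] → equals → candidate.
iota [June 26, June 27] → after → excluded.
lambda [June 4, June 9] → overlaps → excluded.
mu [June 12, June 25] → met-by → excluded.
theta [June 16, June 19] → after → excluded.
zeta [June 8, June 20] → overlapped-by → excluded.
Among candidates, latest end is June 12 → gamma.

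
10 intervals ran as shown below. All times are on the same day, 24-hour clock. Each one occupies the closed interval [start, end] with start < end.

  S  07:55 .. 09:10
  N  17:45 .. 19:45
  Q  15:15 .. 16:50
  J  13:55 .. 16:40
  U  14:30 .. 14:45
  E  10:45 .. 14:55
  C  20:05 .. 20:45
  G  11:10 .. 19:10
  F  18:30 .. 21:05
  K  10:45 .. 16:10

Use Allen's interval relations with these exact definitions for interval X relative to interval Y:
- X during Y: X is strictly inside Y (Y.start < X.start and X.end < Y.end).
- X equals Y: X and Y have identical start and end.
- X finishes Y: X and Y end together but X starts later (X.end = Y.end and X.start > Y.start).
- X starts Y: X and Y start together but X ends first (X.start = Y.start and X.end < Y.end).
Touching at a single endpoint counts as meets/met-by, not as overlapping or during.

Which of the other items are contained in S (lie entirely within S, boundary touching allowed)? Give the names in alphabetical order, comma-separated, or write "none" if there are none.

none

Target S = [07:55, 09:10].
C [20:05, 20:45] → after → no.
E [10:45, 14:55] → after → no.
F [18:30, 21:05] → after → no.
G [11:10, 19:10] → after → no.
J [13:55, 16:40] → after → no.
K [10:45, 16:10] → after → no.
N [17:45, 19:45] → after → no.
Q [15:15, 16:50] → after → no.
U [14:30, 14:45] → after → no.
Result: none.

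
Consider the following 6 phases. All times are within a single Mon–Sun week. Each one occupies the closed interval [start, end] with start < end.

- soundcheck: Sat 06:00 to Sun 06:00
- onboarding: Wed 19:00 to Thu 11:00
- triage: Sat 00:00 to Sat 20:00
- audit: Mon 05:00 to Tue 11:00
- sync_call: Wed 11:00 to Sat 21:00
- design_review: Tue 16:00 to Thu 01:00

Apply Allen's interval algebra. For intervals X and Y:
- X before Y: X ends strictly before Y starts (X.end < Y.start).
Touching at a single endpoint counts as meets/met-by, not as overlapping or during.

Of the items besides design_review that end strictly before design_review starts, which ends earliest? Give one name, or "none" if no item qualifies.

Target design_review = [Tue 16:00, Thu 01:00].
audit [Mon 05:00, Tue 11:00] → before → candidate.
onboarding [Wed 19:00, Thu 11:00] → overlapped-by → excluded.
soundcheck [Sat 06:00, Sun 06:00] → after → excluded.
sync_call [Wed 11:00, Sat 21:00] → overlapped-by → excluded.
triage [Sat 00:00, Sat 20:00] → after → excluded.
Among candidates, earliest end is Tue 11:00 → audit.

audit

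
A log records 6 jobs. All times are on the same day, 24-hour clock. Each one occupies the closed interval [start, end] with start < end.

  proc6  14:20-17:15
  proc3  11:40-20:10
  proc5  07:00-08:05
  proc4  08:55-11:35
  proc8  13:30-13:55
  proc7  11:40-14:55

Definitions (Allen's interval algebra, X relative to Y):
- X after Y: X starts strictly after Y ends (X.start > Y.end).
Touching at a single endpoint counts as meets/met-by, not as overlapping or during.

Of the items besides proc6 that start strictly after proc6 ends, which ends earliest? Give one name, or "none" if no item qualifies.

Target proc6 = [14:20, 17:15].
proc3 [11:40, 20:10] → contains → excluded.
proc4 [08:55, 11:35] → before → excluded.
proc5 [07:00, 08:05] → before → excluded.
proc7 [11:40, 14:55] → overlaps → excluded.
proc8 [13:30, 13:55] → before → excluded.
No candidates → none.

none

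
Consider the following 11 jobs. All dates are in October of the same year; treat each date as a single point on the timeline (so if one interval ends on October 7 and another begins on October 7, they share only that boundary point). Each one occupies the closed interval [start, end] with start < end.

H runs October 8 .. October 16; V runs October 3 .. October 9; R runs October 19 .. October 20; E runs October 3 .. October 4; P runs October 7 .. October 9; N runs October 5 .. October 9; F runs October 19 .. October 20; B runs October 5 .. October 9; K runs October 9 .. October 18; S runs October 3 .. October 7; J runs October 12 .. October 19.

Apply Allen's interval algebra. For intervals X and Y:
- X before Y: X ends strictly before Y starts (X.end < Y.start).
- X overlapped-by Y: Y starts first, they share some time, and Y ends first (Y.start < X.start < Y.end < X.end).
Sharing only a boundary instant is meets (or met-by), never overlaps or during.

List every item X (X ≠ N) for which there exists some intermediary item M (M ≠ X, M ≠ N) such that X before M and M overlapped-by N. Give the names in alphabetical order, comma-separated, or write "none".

Target N = [October 5, October 9].
Intermediaries M with M overlapped-by N: H.
Via H — items with X before H: E, S.
Union: E, S.

E, S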